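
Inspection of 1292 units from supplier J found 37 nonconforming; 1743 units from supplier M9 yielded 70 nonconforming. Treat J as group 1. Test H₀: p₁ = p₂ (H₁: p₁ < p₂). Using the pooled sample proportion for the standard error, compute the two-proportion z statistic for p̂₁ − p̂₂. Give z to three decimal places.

p̂₁ = 37/1292 ≈ 0.02864, p̂₂ = 70/1743 ≈ 0.04016.
Pooled p̂ = (37+70)/(1292+1743) = 107/3035 = 0.03526.
SE = √(0.0340124 × 0.00134772) = 0.00677.
z = (0.02864 − 0.04016)/0.00677 = -0.01152/0.00677 = -1.702.
p-value = P(Z < -1.702) ≈ 0.0444.

z = -1.702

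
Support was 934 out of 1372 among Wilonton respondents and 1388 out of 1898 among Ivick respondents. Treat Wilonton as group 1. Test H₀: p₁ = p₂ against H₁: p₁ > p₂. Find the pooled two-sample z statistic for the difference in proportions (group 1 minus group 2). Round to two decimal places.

p̂₁ = 934/1372 ≈ 0.6808, p̂₂ = 1388/1898 ≈ 0.7313.
Pooled p̂ = (934+1388)/(1372+1898) = 2322/3270 = 0.7101.
SE = √(0.205861 × 0.00125573) = 0.0161.
z = (0.6808 − 0.7313)/0.0161 = -0.0505/0.0161 = -3.14.
p-value = P(Z > -3.143) ≈ 0.9992.

z = -3.14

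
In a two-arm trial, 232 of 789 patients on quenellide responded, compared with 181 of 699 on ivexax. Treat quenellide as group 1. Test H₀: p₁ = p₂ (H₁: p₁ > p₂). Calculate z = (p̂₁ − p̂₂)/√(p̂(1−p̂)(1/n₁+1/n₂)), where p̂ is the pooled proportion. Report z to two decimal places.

z = 1.51

p̂₁ = 232/789 = 0.2940, p̂₂ = 181/699 = 0.2589.
Pooled p̂ = (232+181)/(789+699) = 413/1488 = 0.2776.
SE = √(p̂(1−p̂)(1/n₁+1/n₂)) = √(0.2776·0.7224·0.00269804) = √(0.000541005) = 0.0233.
z = (0.2940 − 0.2589)/0.0233 = 0.0351/0.0233 = 1.51.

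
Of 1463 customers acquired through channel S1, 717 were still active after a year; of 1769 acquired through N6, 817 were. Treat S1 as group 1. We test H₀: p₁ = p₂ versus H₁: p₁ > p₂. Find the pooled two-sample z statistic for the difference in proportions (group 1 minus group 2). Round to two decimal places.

z = 1.60

p̂₁ = 717/1463 = 0.49009, p̂₂ = 817/1769 = 0.46184.
Pooled p̂ = (717+817)/(1463+1769) = 1534/3232 = 0.47463.
SE = √(p̂(1−p̂)(1/n₁+1/n₂)) = √(0.47463·0.52537·0.00124882) = √(0.000311401) = 0.01765.
z = (0.49009 − 0.46184)/0.01765 = 0.02825/0.01765 = 1.60.
p-value = P(Z > 1.601) ≈ 0.0547.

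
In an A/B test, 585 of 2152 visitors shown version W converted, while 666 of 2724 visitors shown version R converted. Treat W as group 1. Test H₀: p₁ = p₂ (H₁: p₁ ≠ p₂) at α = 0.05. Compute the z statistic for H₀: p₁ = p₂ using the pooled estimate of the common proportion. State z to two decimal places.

z = 2.17

p̂₁ = 585/2152 = 0.2718, p̂₂ = 666/2724 = 0.2445.
Pooled p̂ = (585+666)/(2152+2724) = 1251/4876 = 0.2566.
SE = √(0.190738 × 0.000831791) = 0.0126.
z = (0.2718 − 0.2445)/0.0126 = 0.0273/0.0126 = 2.17.
p-value = 2·P(Z > 2.171) ≈ 0.0299. With α = 0.05, reject H₀.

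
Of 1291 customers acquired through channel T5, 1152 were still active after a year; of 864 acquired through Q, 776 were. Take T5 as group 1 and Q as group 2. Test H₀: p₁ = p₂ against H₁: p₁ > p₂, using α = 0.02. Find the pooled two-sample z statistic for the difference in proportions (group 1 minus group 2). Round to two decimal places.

z = -0.43

p̂₁ = 1152/1291 ≈ 0.8923, p̂₂ = 776/864 ≈ 0.8981.
Pooled p̂ = (1152+776)/(1291+864) = 1928/2155 = 0.8947.
SE = √(p̂(1−p̂)(1/n₁+1/n₂)) = √(0.8947·0.1053·0.001932) = √(0.000182073) = 0.0135.
z = (0.8923 − 0.8981)/0.0135 = -0.0058/0.0135 = -0.43.
p-value = P(Z > -0.431) ≈ 0.6668, so at α = 0.02 we fail to reject H₀.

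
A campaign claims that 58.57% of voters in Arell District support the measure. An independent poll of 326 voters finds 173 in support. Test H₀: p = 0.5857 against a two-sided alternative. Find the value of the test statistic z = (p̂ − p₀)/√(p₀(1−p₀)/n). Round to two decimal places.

z = -2.02

p̂ = 173/326 ≈ 0.53067.
Standard error under H₀: √(0.5857×0.4143/326) = 0.02728.
z = (0.53067 − 0.5857)/0.02728 = -0.05503/0.02728 = -2.02.
Two-sided p-value ≈ 2·Φ(−2.017) = 0.0437.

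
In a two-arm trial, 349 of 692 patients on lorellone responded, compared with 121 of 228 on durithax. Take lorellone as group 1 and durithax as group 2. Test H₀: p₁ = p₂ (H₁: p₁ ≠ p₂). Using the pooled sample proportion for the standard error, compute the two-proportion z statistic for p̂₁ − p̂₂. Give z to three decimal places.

z = -0.691

p̂₁ = 349/692 ≈ 0.50434, p̂₂ = 121/228 ≈ 0.53070.
Pooled p̂ = (349+121)/(692+228) = 470/920 = 0.51087.
SE = √(p̂(1−p̂)(1/n₁+1/n₂)) = √(0.51087·0.48913·0.00583105) = √(0.00145707) = 0.03817.
z = (0.50434 − 0.53070)/0.03817 = -0.02636/0.03817 = -0.691.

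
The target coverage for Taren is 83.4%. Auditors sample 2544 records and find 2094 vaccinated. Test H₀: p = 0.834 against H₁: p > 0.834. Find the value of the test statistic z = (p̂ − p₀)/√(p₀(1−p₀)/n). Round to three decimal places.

p̂ = 2094/2544 = 0.82311.
SE = √(p₀(1−p₀)/n) = √(0.13844/2544) = 0.00738.
z = (0.82311 − 0.834)/0.00738 = -0.01089/0.00738 = -1.476.
p-value = P(Z > -1.476) ≈ 0.9300.

z = -1.476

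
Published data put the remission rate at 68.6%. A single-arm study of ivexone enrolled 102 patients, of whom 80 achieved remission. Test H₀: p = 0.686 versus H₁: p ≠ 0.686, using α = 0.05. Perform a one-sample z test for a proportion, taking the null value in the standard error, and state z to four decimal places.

p̂ = 80/102 ≈ 0.784314.
Under H₀, SE = √(0.686·0.314/102) = √(0.0021118) = 0.045954.
z = (0.784314 − 0.686)/0.045954 = 0.098314/0.045954 = 2.1394.
p-value = 2·P(Z > 2.139) ≈ 0.0324; since p < α = 0.05, reject H₀.

z = 2.1394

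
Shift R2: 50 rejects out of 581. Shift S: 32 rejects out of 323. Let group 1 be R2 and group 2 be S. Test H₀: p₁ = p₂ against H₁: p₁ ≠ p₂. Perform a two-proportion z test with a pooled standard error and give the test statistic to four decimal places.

p̂₁ = 50/581 = 0.086059, p̂₂ = 32/323 = 0.099071.
Pooled p̂ = (50+32)/(581+323) = 82/904 = 0.090708.
SE = √(p̂(1−p̂)(1/n₁+1/n₂)) = √(0.090708·0.909292·0.00481715) = √(0.000397318) = 0.019933.
z = (0.086059 − 0.099071)/0.019933 = -0.013012/0.019933 = -0.6528.
p-value = 2·P(Z > 0.653) ≈ 0.5139.

z = -0.6528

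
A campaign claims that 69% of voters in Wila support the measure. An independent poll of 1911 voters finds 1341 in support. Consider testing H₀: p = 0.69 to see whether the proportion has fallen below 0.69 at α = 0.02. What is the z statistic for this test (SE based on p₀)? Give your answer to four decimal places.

z = 1.1084

p̂ = 1341/1911 = 0.701727.
Under H₀, SE = √(0.69·0.31/1911) = √(0.000111931) = 0.010580.
z = (0.701727 − 0.69)/0.010580 = 0.011727/0.010580 = 1.1084.
p-value = P(Z < 1.108) ≈ 0.8662. With α = 0.02, fail to reject H₀.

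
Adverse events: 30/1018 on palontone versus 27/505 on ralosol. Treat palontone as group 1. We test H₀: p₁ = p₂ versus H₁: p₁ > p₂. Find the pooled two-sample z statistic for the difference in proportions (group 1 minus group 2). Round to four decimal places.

p̂₁ = 30/1018 = 0.0294695, p̂₂ = 27/505 = 0.0534653.
Pooled p̂ = (30+27)/(1018+505) = 57/1523 = 0.0374261.
SE = √(0.0360254 × 0.00296252) = 0.0103308.
z = (0.0294695 − 0.0534653)/0.0103308 = -0.0239958/0.0103308 = -2.3227.

z = -2.3227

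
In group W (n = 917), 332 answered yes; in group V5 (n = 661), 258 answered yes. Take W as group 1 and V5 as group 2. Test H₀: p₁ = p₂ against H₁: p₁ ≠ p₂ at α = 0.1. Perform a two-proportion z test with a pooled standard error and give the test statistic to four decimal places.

z = -1.1450

p̂₁ = 332/917 ≈ 0.3620502, p̂₂ = 258/661 ≈ 0.3903177.
Pooled p̂ = (332+258)/(917+661) = 590/1578 = 0.3738910.
SE = √(p̂(1−p̂)(1/n₁+1/n₂)) = √(0.3738910·0.6261090·0.00260337) = √(0.00060944) = 0.0246868.
z = (0.3620502 − 0.3903177)/0.0246868 = -0.0282675/0.0246868 = -1.1450.
Two-sided p-value ≈ 2·Φ(−1.145) = 0.2522, so at α = 0.1 we fail to reject H₀.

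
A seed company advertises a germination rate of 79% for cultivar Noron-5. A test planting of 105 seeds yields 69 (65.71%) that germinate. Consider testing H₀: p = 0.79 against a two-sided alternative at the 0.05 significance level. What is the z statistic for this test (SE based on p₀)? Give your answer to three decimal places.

z = -3.342

p̂ = 69/105 = 0.65714.
SE = √(p₀(1−p₀)/n) = √(0.1659/105) = 0.03975.
z = (0.65714 − 0.79)/0.03975 = -0.13286/0.03975 = -3.342.
p-value = 2·P(Z > 3.342) ≈ 0.0008; since p < α = 0.05, reject H₀.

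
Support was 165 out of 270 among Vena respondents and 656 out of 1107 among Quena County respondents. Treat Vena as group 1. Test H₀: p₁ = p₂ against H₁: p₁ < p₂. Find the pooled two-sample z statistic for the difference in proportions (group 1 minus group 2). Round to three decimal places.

z = 0.556

p̂₁ = 165/270 = 0.61111, p̂₂ = 656/1107 = 0.59259.
Pooled p̂ = (165+656)/(270+1107) = 821/1377 = 0.59622.
SE = √(0.240741 × 0.00460705) = 0.03330.
z = (0.61111 − 0.59259)/0.03330 = 0.01852/0.03330 = 0.556.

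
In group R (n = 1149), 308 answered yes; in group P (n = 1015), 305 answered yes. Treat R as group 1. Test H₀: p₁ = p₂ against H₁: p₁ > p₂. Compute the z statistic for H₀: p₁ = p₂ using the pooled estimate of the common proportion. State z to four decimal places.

z = -1.6710

p̂₁ = 308/1149 ≈ 0.268059, p̂₂ = 305/1015 ≈ 0.300493.
Pooled p̂ = (308+305)/(1149+1015) = 613/2164 = 0.283272.
SE = √(0.203029 × 0.00185554) = 0.019410.
z = (0.268059 − 0.300493)/0.019410 = -0.032434/0.019410 = -1.6710.
p-value = P(Z > -1.671) ≈ 0.9526.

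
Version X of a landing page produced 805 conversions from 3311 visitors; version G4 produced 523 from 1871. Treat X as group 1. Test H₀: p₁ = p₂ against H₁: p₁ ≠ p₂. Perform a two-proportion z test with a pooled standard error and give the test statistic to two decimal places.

z = -2.88

p̂₁ = 805/3311 ≈ 0.24313, p̂₂ = 523/1871 ≈ 0.27953.
Pooled p̂ = (805+523)/(3311+1871) = 1328/5182 = 0.25627.
SE = √(p̂(1−p̂)(1/n₁+1/n₂)) = √(0.25627·0.74373·0.000836497) = √(0.000159433) = 0.01263.
z = (0.24313 − 0.27953)/0.01263 = -0.03640/0.01263 = -2.88.
p-value = 2·P(Z > 2.883) ≈ 0.0039.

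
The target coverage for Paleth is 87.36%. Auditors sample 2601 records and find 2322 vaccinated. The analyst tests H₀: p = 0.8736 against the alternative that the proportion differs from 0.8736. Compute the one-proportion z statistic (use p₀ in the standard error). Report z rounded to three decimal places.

p̂ = 2322/2601 = 0.8927336.
Standard error under H₀: √(0.8736×0.1264/2601) = 0.0065157.
z = (0.8927336 − 0.8736)/0.0065157 = 0.0191336/0.0065157 = 2.937.
Two-sided p-value ≈ 2·Φ(−2.937) = 0.0033.

z = 2.937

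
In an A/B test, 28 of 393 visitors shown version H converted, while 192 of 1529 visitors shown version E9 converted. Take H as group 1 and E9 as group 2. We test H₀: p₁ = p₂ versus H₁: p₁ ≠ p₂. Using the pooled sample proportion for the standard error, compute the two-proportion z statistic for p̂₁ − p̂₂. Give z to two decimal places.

z = -3.02

p̂₁ = 28/393 ≈ 0.0712, p̂₂ = 192/1529 ≈ 0.1256.
Pooled p̂ = (28+192)/(393+1529) = 220/1922 = 0.1145.
SE = √(p̂(1−p̂)(1/n₁+1/n₂)) = √(0.1145·0.8855·0.00319855) = √(0.000324212) = 0.0180.
z = (0.0712 − 0.1256)/0.0180 = -0.0544/0.0180 = -3.02.
Two-sided p-value ≈ 2·Φ(−3.017) = 0.0026.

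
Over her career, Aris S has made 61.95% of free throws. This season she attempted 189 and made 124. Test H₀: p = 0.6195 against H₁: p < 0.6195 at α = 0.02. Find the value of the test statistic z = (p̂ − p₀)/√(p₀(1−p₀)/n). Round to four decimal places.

z = 1.0359

p̂ = 124/189 ≈ 0.656085.
Standard error under H₀: √(0.6195×0.3805/189) = 0.035316.
z = (0.656085 − 0.6195)/0.035316 = 0.036585/0.035316 = 1.0359.
p-value = P(Z < 1.036) ≈ 0.8499. With α = 0.02, fail to reject H₀.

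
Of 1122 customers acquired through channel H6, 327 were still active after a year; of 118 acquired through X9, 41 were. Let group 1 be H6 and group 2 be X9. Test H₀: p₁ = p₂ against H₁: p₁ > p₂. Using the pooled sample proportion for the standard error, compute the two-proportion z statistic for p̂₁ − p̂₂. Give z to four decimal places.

p̂₁ = 327/1122 = 0.291444, p̂₂ = 41/118 = 0.347458.
Pooled p̂ = (327+41)/(1122+118) = 368/1240 = 0.296774.
SE = √(p̂(1−p̂)(1/n₁+1/n₂)) = √(0.296774·0.703226·0.00936584) = √(0.00195464) = 0.044211.
z = (0.291444 − 0.347458)/0.044211 = -0.056014/0.044211 = -1.2670.
p-value = P(Z > -1.267) ≈ 0.8974.

z = -1.2670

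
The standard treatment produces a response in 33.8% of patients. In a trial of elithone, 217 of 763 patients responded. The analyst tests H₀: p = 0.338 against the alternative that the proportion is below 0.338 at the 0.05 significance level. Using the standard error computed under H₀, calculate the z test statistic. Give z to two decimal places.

z = -3.13

p̂ = 217/763 = 0.2844.
SE = √(p₀(1−p₀)/n) = √(0.22376/763) = 0.0171.
z = (0.2844 − 0.338)/0.0171 = -0.0536/0.0171 = -3.13.
p-value = P(Z < -3.130) ≈ 0.0009, so at α = 0.05 we reject H₀.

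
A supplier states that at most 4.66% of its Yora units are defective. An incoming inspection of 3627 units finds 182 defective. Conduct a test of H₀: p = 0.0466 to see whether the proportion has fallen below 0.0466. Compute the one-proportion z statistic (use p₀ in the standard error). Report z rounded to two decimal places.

z = 1.02

p̂ = 182/3627 ≈ 0.05018.
Under H₀, SE = √(0.0466·0.9534/3627) = √(1.22494e-05) = 0.00350.
z = (0.05018 − 0.0466)/0.00350 = 0.00358/0.00350 = 1.02.
p-value = P(Z < 1.023) ≈ 0.8468.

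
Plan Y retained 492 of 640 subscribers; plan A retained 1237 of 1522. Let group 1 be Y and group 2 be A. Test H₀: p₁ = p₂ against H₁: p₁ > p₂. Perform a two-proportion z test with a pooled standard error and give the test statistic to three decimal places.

p̂₁ = 492/640 ≈ 0.768750, p̂₂ = 1237/1522 ≈ 0.812746.
Pooled p̂ = (492+1237)/(640+1522) = 1729/2162 = 0.799722.
SE = √(p̂(1−p̂)(1/n₁+1/n₂)) = √(0.799722·0.200278·0.00221953) = √(0.000355494) = 0.018855.
z = (0.768750 − 0.812746)/0.018855 = -0.043996/0.018855 = -2.333.
p-value = P(Z > -2.333) ≈ 0.9902.

z = -2.333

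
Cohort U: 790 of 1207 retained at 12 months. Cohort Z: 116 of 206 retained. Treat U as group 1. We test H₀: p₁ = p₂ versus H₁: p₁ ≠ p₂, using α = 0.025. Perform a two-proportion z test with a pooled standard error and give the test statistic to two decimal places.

z = 2.53

p̂₁ = 790/1207 ≈ 0.65452, p̂₂ = 116/206 ≈ 0.56311.
Pooled p̂ = (790+116)/(1207+206) = 906/1413 = 0.64119.
SE = √(p̂(1−p̂)(1/n₁+1/n₂)) = √(0.64119·0.35881·0.00568287) = √(0.00130743) = 0.03616.
z = (0.65452 − 0.56311)/0.03616 = 0.09141/0.03616 = 2.53.
p-value = 2·P(Z > 2.528) ≈ 0.0115. With α = 0.025, reject H₀.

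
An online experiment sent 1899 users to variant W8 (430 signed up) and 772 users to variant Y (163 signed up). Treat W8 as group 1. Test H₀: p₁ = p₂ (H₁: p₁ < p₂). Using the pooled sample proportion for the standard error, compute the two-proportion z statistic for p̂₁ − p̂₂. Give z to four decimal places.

p̂₁ = 430/1899 ≈ 0.226435, p̂₂ = 163/772 ≈ 0.211140.
Pooled p̂ = (430+163)/(1899+772) = 593/2671 = 0.222014.
SE = √(0.172724 × 0.00182193) = 0.017740.
z = (0.226435 − 0.211140)/0.017740 = 0.015295/0.017740 = 0.8622.
p-value = P(Z < 0.862) ≈ 0.8057.

z = 0.8622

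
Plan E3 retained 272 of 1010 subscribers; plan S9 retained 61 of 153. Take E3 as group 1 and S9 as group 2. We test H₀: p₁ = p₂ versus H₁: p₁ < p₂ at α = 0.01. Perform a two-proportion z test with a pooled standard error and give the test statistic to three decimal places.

p̂₁ = 272/1010 = 0.26931, p̂₂ = 61/153 = 0.39869.
Pooled p̂ = (272+61)/(1010+153) = 333/1163 = 0.28633.
SE = √(p̂(1−p̂)(1/n₁+1/n₂)) = √(0.28633·0.71367·0.00752605) = √(0.00153791) = 0.03922.
z = (0.26931 − 0.39869)/0.03922 = -0.12938/0.03922 = -3.299.
p-value = P(Z < -3.299) ≈ 0.0005. With α = 0.01, reject H₀.

z = -3.299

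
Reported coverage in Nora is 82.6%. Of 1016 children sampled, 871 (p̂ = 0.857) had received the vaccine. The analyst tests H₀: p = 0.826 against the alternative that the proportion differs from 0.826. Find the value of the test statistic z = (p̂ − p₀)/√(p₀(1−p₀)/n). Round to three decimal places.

z = 2.630

p̂ = 871/1016 ≈ 0.857283.
Standard error under H₀: √(0.826×0.174/1016) = 0.011894.
z = (0.857283 − 0.826)/0.011894 = 0.031283/0.011894 = 2.630.
p-value = 2·P(Z > 2.630) ≈ 0.0085.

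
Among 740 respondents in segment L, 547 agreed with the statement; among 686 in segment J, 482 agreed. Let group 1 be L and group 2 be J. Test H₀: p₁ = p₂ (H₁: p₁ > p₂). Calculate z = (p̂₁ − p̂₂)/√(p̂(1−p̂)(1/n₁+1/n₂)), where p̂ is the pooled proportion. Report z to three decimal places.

p̂₁ = 547/740 = 0.73919, p̂₂ = 482/686 = 0.70262.
Pooled p̂ = (547+482)/(740+686) = 1029/1426 = 0.72160.
SE = √(p̂(1−p̂)(1/n₁+1/n₂)) = √(0.72160·0.27840·0.00280908) = √(0.000564327) = 0.02376.
z = (0.73919 − 0.70262)/0.02376 = 0.03657/0.02376 = 1.539.

z = 1.539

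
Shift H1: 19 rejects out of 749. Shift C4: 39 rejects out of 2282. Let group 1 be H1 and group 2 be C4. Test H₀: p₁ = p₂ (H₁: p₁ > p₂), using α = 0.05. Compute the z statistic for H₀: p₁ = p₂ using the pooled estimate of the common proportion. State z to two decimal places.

p̂₁ = 19/749 = 0.0254, p̂₂ = 39/2282 = 0.0171.
Pooled p̂ = (19+39)/(749+2282) = 58/3031 = 0.0191.
SE = √(p̂(1−p̂)(1/n₁+1/n₂)) = √(0.0191·0.9809·0.00177333) = √(3.32843e-05) = 0.0058.
z = (0.0254 − 0.0171)/0.0058 = 0.0083/0.0058 = 1.43.
p-value = P(Z > 1.435) ≈ 0.0757. With α = 0.05, fail to reject H₀.

z = 1.43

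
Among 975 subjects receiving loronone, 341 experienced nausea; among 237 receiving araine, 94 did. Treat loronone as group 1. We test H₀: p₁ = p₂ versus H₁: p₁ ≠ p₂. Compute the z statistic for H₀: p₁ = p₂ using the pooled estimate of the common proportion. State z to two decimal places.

p̂₁ = 341/975 = 0.3497, p̂₂ = 94/237 = 0.3966.
Pooled p̂ = (341+94)/(975+237) = 435/1212 = 0.3589.
SE = √(0.230094 × 0.00524505) = 0.0347.
z = (0.3497 − 0.3966)/0.0347 = -0.0469/0.0347 = -1.35.

z = -1.35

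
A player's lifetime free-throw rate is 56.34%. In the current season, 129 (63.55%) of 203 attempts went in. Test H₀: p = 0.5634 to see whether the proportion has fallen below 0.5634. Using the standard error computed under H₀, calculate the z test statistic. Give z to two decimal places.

p̂ = 129/203 ≈ 0.6355.
Standard error under H₀: √(0.5634×0.4366/203) = 0.0348.
z = (0.6355 − 0.5634)/0.0348 = 0.0721/0.0348 = 2.07.
p-value = P(Z < 2.070) ≈ 0.9808.

z = 2.07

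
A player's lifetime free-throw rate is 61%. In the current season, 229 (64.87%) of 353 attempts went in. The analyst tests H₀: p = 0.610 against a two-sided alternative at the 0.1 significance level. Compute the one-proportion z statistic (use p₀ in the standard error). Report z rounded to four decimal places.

p̂ = 229/353 = 0.648725.
Standard error under H₀: √(0.61×0.39/353) = 0.025960.
z = (0.648725 − 0.61)/0.025960 = 0.038725/0.025960 = 1.4917.
Two-sided p-value ≈ 2·Φ(−1.492) = 0.1358, so at α = 0.1 we fail to reject H₀.

z = 1.4917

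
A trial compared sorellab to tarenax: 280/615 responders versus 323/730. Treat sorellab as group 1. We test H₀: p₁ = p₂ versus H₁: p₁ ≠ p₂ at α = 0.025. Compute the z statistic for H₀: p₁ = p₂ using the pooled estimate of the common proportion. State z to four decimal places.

p̂₁ = 280/615 ≈ 0.455285, p̂₂ = 323/730 ≈ 0.442466.
Pooled p̂ = (280+323)/(615+730) = 603/1345 = 0.448327.
SE = √(p̂(1−p̂)(1/n₁+1/n₂)) = √(0.448327·0.551673·0.00299588) = √(0.000740971) = 0.027221.
z = (0.455285 − 0.442466)/0.027221 = 0.012819/0.027221 = 0.4709.
Two-sided p-value ≈ 2·Φ(−0.471) = 0.6377; since p > α = 0.025, fail to reject H₀.

z = 0.4709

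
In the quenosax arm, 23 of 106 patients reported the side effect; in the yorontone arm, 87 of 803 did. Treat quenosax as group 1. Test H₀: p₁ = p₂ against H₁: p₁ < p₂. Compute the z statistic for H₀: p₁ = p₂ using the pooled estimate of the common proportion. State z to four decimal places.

p̂₁ = 23/106 ≈ 0.216981, p̂₂ = 87/803 ≈ 0.108344.
Pooled p̂ = (23+87)/(106+803) = 110/909 = 0.121012.
SE = √(p̂(1−p̂)(1/n₁+1/n₂)) = √(0.121012·0.878988·0.0106793) = √(0.00113594) = 0.033704.
z = (0.216981 − 0.108344)/0.033704 = 0.108637/0.033704 = 3.2233.
p-value = P(Z < 3.223) ≈ 0.9994.

z = 3.2233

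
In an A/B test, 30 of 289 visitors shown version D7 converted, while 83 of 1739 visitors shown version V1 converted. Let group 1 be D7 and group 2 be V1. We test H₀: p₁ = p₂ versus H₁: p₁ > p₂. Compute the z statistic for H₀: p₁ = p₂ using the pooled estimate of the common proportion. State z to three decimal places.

z = 3.849

p̂₁ = 30/289 ≈ 0.10381, p̂₂ = 83/1739 ≈ 0.04773.
Pooled p̂ = (30+83)/(289+1739) = 113/2028 = 0.05572.
SE = √(0.0526152 × 0.00403525) = 0.01457.
z = (0.10381 − 0.04773)/0.01457 = 0.05608/0.01457 = 3.849.
p-value = P(Z > 3.849) ≈ 0.0001.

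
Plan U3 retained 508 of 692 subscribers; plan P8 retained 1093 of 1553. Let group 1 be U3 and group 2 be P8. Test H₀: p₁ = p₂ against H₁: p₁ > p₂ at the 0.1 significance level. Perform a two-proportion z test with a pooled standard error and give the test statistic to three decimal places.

z = 1.466

p̂₁ = 508/692 = 0.73410, p̂₂ = 1093/1553 = 0.70380.
Pooled p̂ = (508+1093)/(692+1553) = 1601/2245 = 0.71314.
SE = √(0.204571 × 0.002089) = 0.02067.
z = (0.73410 − 0.70380)/0.02067 = 0.03030/0.02067 = 1.466.
p-value = P(Z > 1.466) ≈ 0.0713, so at α = 0.1 we reject H₀.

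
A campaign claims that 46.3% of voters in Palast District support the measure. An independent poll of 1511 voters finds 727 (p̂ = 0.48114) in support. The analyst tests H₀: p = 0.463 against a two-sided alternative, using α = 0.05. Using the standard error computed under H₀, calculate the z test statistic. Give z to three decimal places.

p̂ = 727/1511 = 0.48114.
Under H₀, SE = √(0.463·0.537/1511) = √(0.000164547) = 0.01283.
z = (0.48114 − 0.463)/0.01283 = 0.01814/0.01283 = 1.414.
p-value = 2·P(Z > 1.414) ≈ 0.1574. With α = 0.05, fail to reject H₀.

z = 1.414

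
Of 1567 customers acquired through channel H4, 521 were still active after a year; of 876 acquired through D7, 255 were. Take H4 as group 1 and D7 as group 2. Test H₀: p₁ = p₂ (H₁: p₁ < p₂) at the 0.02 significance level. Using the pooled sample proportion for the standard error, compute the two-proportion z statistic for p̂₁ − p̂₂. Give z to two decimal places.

z = 2.11

p̂₁ = 521/1567 = 0.3325, p̂₂ = 255/876 = 0.2911.
Pooled p̂ = (521+255)/(1567+876) = 776/2443 = 0.3176.
SE = √(0.216746 × 0.00177971) = 0.0196.
z = (0.3325 − 0.2911)/0.0196 = 0.0414/0.0196 = 2.11.
p-value = P(Z < 2.107) ≈ 0.9825, so at α = 0.02 we fail to reject H₀.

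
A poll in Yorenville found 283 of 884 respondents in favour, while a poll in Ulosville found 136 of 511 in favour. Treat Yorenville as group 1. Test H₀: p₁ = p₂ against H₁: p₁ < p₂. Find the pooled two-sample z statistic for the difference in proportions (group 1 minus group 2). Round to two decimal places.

z = 2.12

p̂₁ = 283/884 ≈ 0.3201, p̂₂ = 136/511 ≈ 0.2661.
Pooled p̂ = (283+136)/(884+511) = 419/1395 = 0.3004.
SE = √(0.210143 × 0.00308817) = 0.0255.
z = (0.3201 − 0.2661)/0.0255 = 0.0540/0.0255 = 2.12.
p-value = P(Z < 2.119) ≈ 0.9830.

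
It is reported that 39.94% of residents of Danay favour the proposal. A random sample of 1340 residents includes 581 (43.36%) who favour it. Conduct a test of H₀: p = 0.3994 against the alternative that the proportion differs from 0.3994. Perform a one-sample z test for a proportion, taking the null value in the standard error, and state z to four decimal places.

p̂ = 581/1340 ≈ 0.4335821.
Under H₀, SE = √(0.3994·0.6006/1340) = √(0.000179015) = 0.0133796.
z = (0.4335821 − 0.3994)/0.0133796 = 0.0341821/0.0133796 = 2.5548.
p-value = 2·P(Z > 2.555) ≈ 0.0106.

z = 2.5548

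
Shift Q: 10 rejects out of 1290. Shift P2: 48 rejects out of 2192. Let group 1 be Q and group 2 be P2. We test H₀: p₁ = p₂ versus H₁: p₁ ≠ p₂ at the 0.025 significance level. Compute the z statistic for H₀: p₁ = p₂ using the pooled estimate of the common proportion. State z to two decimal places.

z = -3.15

p̂₁ = 10/1290 = 0.00775, p̂₂ = 48/2192 = 0.02190.
Pooled p̂ = (10+48)/(1290+2192) = 58/3482 = 0.01666.
SE = √(0.0163796 × 0.0012314) = 0.00449.
z = (0.00775 − 0.02190)/0.00449 = -0.01415/0.00449 = -3.15.
p-value = 2·P(Z > 3.150) ≈ 0.0016, so at α = 0.025 we reject H₀.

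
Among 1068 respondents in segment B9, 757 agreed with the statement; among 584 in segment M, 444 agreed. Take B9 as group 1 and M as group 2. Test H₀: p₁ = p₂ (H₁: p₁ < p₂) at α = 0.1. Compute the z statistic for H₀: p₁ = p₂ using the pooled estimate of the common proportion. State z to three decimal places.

p̂₁ = 757/1068 = 0.70880, p̂₂ = 444/584 = 0.76027.
Pooled p̂ = (757+444)/(1068+584) = 1201/1652 = 0.72700.
SE = √(0.198472 × 0.00264866) = 0.02293.
z = (0.70880 − 0.76027)/0.02293 = -0.05147/0.02293 = -2.245.
p-value = P(Z < -2.245) ≈ 0.0124. With α = 0.1, reject H₀.

z = -2.245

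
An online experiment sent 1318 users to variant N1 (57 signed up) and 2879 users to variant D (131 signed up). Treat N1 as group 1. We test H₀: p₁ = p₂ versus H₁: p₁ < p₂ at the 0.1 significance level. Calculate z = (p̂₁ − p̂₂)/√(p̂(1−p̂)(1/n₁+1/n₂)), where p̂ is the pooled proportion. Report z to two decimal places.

z = -0.33

p̂₁ = 57/1318 ≈ 0.0432, p̂₂ = 131/2879 ≈ 0.0455.
Pooled p̂ = (57+131)/(1318+2879) = 188/4197 = 0.0448.
SE = √(0.0427874 × 0.00110607) = 0.0069.
z = (0.0432 − 0.0455)/0.0069 = -0.0023/0.0069 = -0.33.
p-value = P(Z < -0.328) ≈ 0.3716; since p > α = 0.1, fail to reject H₀.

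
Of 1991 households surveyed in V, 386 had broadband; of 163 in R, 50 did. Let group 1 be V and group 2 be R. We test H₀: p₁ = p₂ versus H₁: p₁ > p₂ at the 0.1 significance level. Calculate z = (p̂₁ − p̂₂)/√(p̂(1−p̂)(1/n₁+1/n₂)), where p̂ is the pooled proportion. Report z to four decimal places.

z = -3.4483

p̂₁ = 386/1991 ≈ 0.193872, p̂₂ = 50/163 ≈ 0.306748.
Pooled p̂ = (386+50)/(1991+163) = 436/2154 = 0.202414.
SE = √(p̂(1−p̂)(1/n₁+1/n₂)) = √(0.202414·0.797586·0.00663723) = √(0.00107153) = 0.032734.
z = (0.193872 − 0.306748)/0.032734 = -0.112876/0.032734 = -3.4483.
p-value = P(Z > -3.448) ≈ 0.9997, so at α = 0.1 we fail to reject H₀.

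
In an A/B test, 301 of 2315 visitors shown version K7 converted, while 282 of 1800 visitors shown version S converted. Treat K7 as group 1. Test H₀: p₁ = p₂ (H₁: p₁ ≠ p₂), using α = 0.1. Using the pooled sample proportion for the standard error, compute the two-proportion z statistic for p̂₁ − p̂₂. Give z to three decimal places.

z = -2.431

p̂₁ = 301/2315 ≈ 0.1300216, p̂₂ = 282/1800 ≈ 0.1566667.
Pooled p̂ = (301+282)/(2315+1800) = 583/4115 = 0.1416768.
SE = √(0.121604 × 0.000987521) = 0.0109584.
z = (0.1300216 − 0.1566667)/0.0109584 = -0.0266451/0.0109584 = -2.431.
p-value = 2·P(Z > 2.431) ≈ 0.0150, so at α = 0.1 we reject H₀.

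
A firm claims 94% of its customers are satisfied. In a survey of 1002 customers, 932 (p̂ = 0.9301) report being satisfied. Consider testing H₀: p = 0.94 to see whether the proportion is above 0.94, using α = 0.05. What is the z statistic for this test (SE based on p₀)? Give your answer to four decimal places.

p̂ = 932/1002 = 0.930140.
SE = √(p₀(1−p₀)/n) = √(0.0564/1002) = 0.007502.
z = (0.930140 − 0.94)/0.007502 = -0.009860/0.007502 = -1.3143.
p-value = P(Z > -1.314) ≈ 0.9056; since p > α = 0.05, fail to reject H₀.

z = -1.3143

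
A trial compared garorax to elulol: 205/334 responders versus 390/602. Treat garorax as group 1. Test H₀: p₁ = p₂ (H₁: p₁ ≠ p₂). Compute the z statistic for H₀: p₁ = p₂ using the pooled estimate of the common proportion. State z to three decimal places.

z = -1.038

p̂₁ = 205/334 = 0.61377, p̂₂ = 390/602 = 0.64784.
Pooled p̂ = (205+390)/(334+602) = 595/936 = 0.63568.
SE = √(0.23159 × 0.00465514) = 0.03283.
z = (0.61377 − 0.64784)/0.03283 = -0.03407/0.03283 = -1.038.
Two-sided p-value ≈ 2·Φ(−1.038) = 0.2995.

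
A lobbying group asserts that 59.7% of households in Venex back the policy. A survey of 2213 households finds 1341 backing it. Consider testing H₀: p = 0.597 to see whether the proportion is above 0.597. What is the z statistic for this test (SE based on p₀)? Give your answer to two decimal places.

p̂ = 1341/2213 = 0.60596.
Standard error under H₀: √(0.597×0.403/2213) = 0.01043.
z = (0.60596 − 0.597)/0.01043 = 0.00896/0.01043 = 0.86.
p-value = P(Z > 0.860) ≈ 0.1950.

z = 0.86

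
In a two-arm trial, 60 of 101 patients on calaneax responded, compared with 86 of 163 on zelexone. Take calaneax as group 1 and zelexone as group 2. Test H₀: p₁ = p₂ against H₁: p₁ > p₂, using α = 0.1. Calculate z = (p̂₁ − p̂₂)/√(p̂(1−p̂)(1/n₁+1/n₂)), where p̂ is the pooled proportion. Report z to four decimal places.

z = 1.0555

p̂₁ = 60/101 ≈ 0.594059, p̂₂ = 86/163 ≈ 0.527607.
Pooled p̂ = (60+86)/(101+163) = 146/264 = 0.553030.
SE = √(0.247188 × 0.016036) = 0.062959.
z = (0.594059 − 0.527607)/0.062959 = 0.066452/0.062959 = 1.0555.
p-value = P(Z > 1.055) ≈ 0.1456; since p > α = 0.1, fail to reject H₀.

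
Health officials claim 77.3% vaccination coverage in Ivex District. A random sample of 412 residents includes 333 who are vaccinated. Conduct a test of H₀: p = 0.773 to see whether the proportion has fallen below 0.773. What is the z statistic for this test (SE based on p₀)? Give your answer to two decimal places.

z = 1.71

p̂ = 333/412 = 0.8083.
SE = √(p₀(1−p₀)/n) = √(0.17547/412) = 0.0206.
z = (0.8083 − 0.773)/0.0206 = 0.0353/0.0206 = 1.71.
p-value = P(Z < 1.708) ≈ 0.9562.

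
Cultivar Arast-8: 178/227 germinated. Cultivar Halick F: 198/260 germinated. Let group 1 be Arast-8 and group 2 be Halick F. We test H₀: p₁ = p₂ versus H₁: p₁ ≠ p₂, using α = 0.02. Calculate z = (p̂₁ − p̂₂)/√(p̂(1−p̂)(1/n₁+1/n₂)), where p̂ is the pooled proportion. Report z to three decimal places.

p̂₁ = 178/227 ≈ 0.78414, p̂₂ = 198/260 ≈ 0.76154.
Pooled p̂ = (178+198)/(227+260) = 376/487 = 0.77207.
SE = √(p̂(1−p̂)(1/n₁+1/n₂)) = √(0.77207·0.22793·0.00825144) = √(0.00145205) = 0.03811.
z = (0.78414 − 0.76154)/0.03811 = 0.02260/0.03811 = 0.593.
p-value = 2·P(Z > 0.593) ≈ 0.5531, so at α = 0.02 we fail to reject H₀.

z = 0.593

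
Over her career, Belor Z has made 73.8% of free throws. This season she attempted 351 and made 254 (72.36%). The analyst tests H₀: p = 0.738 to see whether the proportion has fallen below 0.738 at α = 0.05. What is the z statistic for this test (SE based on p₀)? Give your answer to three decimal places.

p̂ = 254/351 ≈ 0.723647.
SE = √(p₀(1−p₀)/n) = √(0.19336/351) = 0.023471.
z = (0.723647 − 0.738)/0.023471 = -0.014353/0.023471 = -0.612.
p-value = P(Z < -0.612) ≈ 0.2704. With α = 0.05, fail to reject H₀.

z = -0.612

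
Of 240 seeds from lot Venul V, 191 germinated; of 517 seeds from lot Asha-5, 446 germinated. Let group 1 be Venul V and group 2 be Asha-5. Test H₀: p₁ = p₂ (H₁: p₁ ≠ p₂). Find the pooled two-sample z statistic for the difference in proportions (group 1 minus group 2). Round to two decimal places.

z = -2.34

p̂₁ = 191/240 ≈ 0.79583, p̂₂ = 446/517 ≈ 0.86267.
Pooled p̂ = (191+446)/(240+517) = 637/757 = 0.84148.
SE = √(p̂(1−p̂)(1/n₁+1/n₂)) = √(0.84148·0.15852·0.0061009) = √(0.00081381) = 0.02853.
z = (0.79583 − 0.86267)/0.02853 = -0.06684/0.02853 = -2.34.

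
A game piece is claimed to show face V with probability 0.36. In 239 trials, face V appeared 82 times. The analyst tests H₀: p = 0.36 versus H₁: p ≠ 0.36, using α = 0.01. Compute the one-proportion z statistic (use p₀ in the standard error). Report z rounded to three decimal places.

z = -0.544

p̂ = 82/239 = 0.34310.
Under H₀, SE = √(0.36·0.64/239) = √(0.000964017) = 0.03105.
z = (0.34310 − 0.36)/0.03105 = -0.01690/0.03105 = -0.544.
Two-sided p-value ≈ 2·Φ(−0.544) = 0.5861. With α = 0.01, fail to reject H₀.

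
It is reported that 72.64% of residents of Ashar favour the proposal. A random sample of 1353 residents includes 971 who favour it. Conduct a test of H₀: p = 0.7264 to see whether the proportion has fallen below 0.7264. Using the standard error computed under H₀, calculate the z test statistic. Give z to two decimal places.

z = -0.72

p̂ = 971/1353 = 0.7177.
Under H₀, SE = √(0.7264·0.2736/1353) = √(0.000146891) = 0.0121.
z = (0.7177 − 0.7264)/0.0121 = -0.0087/0.0121 = -0.72.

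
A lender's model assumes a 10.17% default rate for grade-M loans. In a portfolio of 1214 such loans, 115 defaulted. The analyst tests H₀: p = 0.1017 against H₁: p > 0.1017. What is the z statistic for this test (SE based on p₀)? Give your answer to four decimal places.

p̂ = 115/1214 ≈ 0.094728.
Standard error under H₀: √(0.1017×0.8983/1214) = 0.008675.
z = (0.094728 − 0.1017)/0.008675 = -0.006972/0.008675 = -0.8037.

z = -0.8037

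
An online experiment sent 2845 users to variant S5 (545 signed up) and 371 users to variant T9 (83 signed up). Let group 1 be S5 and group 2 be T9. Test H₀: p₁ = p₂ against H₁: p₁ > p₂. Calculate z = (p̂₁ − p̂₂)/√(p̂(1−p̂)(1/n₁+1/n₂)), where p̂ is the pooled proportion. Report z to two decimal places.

z = -1.47

p̂₁ = 545/2845 = 0.1916, p̂₂ = 83/371 = 0.2237.
Pooled p̂ = (545+83)/(2845+371) = 628/3216 = 0.1953.
SE = √(p̂(1−p̂)(1/n₁+1/n₂)) = √(0.1953·0.8047·0.00304691) = √(0.000478797) = 0.0219.
z = (0.1916 − 0.2237)/0.0219 = -0.0321/0.0219 = -1.47.
p-value = P(Z > -1.470) ≈ 0.9292.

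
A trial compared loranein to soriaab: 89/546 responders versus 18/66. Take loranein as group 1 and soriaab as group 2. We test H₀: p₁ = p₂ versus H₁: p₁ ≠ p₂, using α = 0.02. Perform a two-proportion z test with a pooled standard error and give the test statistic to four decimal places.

p̂₁ = 89/546 ≈ 0.163004, p̂₂ = 18/66 ≈ 0.272727.
Pooled p̂ = (89+18)/(546+66) = 107/612 = 0.174837.
SE = √(p̂(1−p̂)(1/n₁+1/n₂)) = √(0.174837·0.825163·0.016983) = √(0.00245012) = 0.049499.
z = (0.163004 − 0.272727)/0.049499 = -0.109723/0.049499 = -2.2167.
Two-sided p-value ≈ 2·Φ(−2.217) = 0.0266. With α = 0.02, fail to reject H₀.

z = -2.2167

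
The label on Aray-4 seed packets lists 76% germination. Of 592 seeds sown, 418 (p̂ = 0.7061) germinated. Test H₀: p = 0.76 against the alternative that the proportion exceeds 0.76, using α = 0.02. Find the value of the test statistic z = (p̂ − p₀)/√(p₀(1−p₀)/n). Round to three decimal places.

z = -3.072

p̂ = 418/592 ≈ 0.70608.
Under H₀, SE = √(0.76·0.24/592) = √(0.000308108) = 0.01755.
z = (0.70608 − 0.76)/0.01755 = -0.05392/0.01755 = -3.072.
p-value = P(Z > -3.072) ≈ 0.9989; since p > α = 0.02, fail to reject H₀.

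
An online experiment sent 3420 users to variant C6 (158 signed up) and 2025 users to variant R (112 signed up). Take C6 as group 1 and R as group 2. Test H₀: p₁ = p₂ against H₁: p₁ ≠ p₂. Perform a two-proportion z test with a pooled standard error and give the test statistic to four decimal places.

p̂₁ = 158/3420 ≈ 0.046199, p̂₂ = 112/2025 ≈ 0.055309.
Pooled p̂ = (158+112)/(3420+2025) = 270/5445 = 0.049587.
SE = √(0.0471279 × 0.000786225) = 0.006087.
z = (0.046199 − 0.055309)/0.006087 = -0.009110/0.006087 = -1.4966.
Two-sided p-value ≈ 2·Φ(−1.497) = 0.1345.

z = -1.4966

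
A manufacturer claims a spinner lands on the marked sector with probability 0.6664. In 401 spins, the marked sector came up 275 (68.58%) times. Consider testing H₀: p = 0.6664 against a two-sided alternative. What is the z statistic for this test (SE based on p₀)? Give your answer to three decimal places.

z = 0.823

p̂ = 275/401 ≈ 0.68579.
SE = √(p₀(1−p₀)/n) = √(0.22231/401) = 0.02355.
z = (0.68579 − 0.6664)/0.02355 = 0.01939/0.02355 = 0.823.
Two-sided p-value ≈ 2·Φ(−0.823) = 0.4103.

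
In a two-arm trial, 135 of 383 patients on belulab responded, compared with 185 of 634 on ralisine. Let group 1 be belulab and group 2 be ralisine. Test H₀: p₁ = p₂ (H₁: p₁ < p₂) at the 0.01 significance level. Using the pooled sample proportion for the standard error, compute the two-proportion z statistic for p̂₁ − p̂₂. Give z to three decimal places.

z = 2.019

p̂₁ = 135/383 ≈ 0.35248, p̂₂ = 185/634 ≈ 0.29180.
Pooled p̂ = (135+185)/(383+634) = 320/1017 = 0.31465.
SE = √(p̂(1−p̂)(1/n₁+1/n₂)) = √(0.31465·0.68535·0.00418825) = √(0.000903179) = 0.03005.
z = (0.35248 − 0.29180)/0.03005 = 0.06068/0.03005 = 2.019.
p-value = P(Z < 2.019) ≈ 0.9783; since p > α = 0.01, fail to reject H₀.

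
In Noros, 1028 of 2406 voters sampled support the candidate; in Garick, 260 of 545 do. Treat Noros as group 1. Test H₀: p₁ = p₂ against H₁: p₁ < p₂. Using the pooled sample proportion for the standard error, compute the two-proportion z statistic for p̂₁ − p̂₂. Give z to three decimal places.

z = -2.117

p̂₁ = 1028/2406 = 0.427265, p̂₂ = 260/545 = 0.477064.
Pooled p̂ = (1028+260)/(2406+545) = 1288/2951 = 0.436462.
SE = √(p̂(1−p̂)(1/n₁+1/n₂)) = √(0.436462·0.563538·0.00225049) = √(0.000553537) = 0.023527.
z = (0.427265 − 0.477064)/0.023527 = -0.049799/0.023527 = -2.117.
p-value = P(Z < -2.117) ≈ 0.0171.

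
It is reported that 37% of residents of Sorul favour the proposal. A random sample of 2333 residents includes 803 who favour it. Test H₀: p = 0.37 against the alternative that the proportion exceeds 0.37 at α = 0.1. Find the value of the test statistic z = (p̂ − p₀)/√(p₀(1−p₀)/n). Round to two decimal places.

p̂ = 803/2333 = 0.3442.
Standard error under H₀: √(0.37×0.63/2333) = 0.0100.
z = (0.3442 − 0.37)/0.0100 = -0.0258/0.0100 = -2.58.
p-value = P(Z > -2.582) ≈ 0.9951. With α = 0.1, fail to reject H₀.

z = -2.58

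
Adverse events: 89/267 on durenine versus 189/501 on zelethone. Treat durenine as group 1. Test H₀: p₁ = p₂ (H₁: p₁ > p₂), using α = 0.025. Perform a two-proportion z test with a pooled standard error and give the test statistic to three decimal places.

p̂₁ = 89/267 = 0.33333, p̂₂ = 189/501 = 0.37725.
Pooled p̂ = (89+189)/(267+501) = 278/768 = 0.36198.
SE = √(p̂(1−p̂)(1/n₁+1/n₂)) = √(0.36198·0.63802·0.00574133) = √(0.00132596) = 0.03641.
z = (0.33333 − 0.37725)/0.03641 = -0.04392/0.03641 = -1.206.
p-value = P(Z > -1.206) ≈ 0.8861, so at α = 0.025 we fail to reject H₀.

z = -1.206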